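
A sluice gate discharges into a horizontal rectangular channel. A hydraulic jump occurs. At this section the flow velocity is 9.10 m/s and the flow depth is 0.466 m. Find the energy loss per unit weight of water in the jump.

Fr₁ = V₁/√(g·y₁) = 9.10/√(9.81×0.466) = 4.26.
Conjugate-depth relation: y₂/y₁ = ½[√(1 + 8Fr₁²) − 1] = ½[√145.9 − 1] = 5.54.
y₂ = 5.54 × 0.466 = 2.58 m.
Head loss: ΔE = (y₂ − y₁)³/(4y₁y₂) = (2.58 − 0.466)³/(4×0.466×2.58) = 9.47/4.81 = 1.97 m.

ΔE = 1.97 m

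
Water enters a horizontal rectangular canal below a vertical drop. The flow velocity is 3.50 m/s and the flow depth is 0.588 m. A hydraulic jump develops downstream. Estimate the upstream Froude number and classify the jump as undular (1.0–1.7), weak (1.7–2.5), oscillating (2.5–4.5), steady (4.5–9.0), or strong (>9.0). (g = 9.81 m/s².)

Fr₁ = V₁/√(g·y₁) = 3.50/√(9.81×0.588) = 1.46.
Fr₁ = 1.46 lies in the undular range.

Fr₁ = 1.46; undular jump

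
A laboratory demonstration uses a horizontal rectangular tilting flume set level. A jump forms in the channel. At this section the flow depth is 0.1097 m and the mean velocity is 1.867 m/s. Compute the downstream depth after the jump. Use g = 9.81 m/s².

Fr₁ = V₁/√(g·y₁) = 1.867/√(9.81×0.1097) = 1.800.
By Bélanger, y₂/y₁ = ½[√(1 + 8Fr₁²) − 1] = ½[√26.912 − 1] = 2.094.
y₂ = 2.094 × 0.1097 = 0.2297 m.

y₂ = 0.2297 m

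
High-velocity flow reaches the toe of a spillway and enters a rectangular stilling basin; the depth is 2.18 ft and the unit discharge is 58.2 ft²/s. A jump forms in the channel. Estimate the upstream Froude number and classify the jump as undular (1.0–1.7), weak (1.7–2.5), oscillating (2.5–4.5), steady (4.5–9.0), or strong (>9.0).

V₁ = q/y₁ = 58.2/2.18 = 26.7 ft/s. Fr₁ = V₁/√(g·y₁) = 26.7/√(32.2×2.18) = 3.19.
Fr₁ = 3.19 lies in the oscillating range.

Fr₁ = 3.19; oscillating jump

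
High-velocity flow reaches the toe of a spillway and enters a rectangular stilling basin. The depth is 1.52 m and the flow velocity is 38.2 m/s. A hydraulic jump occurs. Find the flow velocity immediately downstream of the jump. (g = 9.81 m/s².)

V₂ = 2.83 m/s

Fr₁ = V₁/√(g·y₁) = 38.2/√(9.81×1.52) = 9.89.
Bélanger equation: y₂/y₁ = ½[√(1 + 8Fr₁²) − 1] = ½[√783.9 − 1] = 13.5.
y₂ = 13.5 × 1.52 = 20.5 m.
q = V₁·y₁ = 38.2 × 1.52 = 58.1 m²/s.
V₂ = q/y₂ = 58.1/20.5 = 2.83 m/s.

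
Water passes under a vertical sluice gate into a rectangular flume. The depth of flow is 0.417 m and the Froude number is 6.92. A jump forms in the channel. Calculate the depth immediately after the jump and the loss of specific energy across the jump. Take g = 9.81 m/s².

Fr₁ = 6.92 (given).
Sequent-depth ratio: y₂/y₁ = ½[√(1 + 8Fr₁²) − 1] = ½[√384.1 − 1] = 9.30.
y₂ = 9.30 × 0.417 = 3.88 m.
V₁ = Fr₁·√(g·y₁) = 6.92×√(9.81×0.417) = 14.0 m/s; q = V₁·y₁ = 5.84 m²/s. V₂ = q/y₂ = 5.84/3.88 = 1.51 m/s. E₁ = y₁ + V₁²/2g = 10.4 m; E₂ = y₂ + V₂²/2g = 3.99 m. ΔE = E₁ − E₂ = 6.41 m.

y₂ = 3.88 m; ΔE = 6.41 m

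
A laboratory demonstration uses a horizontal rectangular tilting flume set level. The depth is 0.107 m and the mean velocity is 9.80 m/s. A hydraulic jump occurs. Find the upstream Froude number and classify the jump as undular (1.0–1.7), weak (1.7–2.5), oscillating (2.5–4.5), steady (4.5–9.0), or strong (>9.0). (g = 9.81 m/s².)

Fr₁ = V₁/√(g·y₁) = 9.80/√(9.81×0.107) = 9.57.
Fr₁ = 9.57 lies in the strong range.

Fr₁ = 9.57; strong jump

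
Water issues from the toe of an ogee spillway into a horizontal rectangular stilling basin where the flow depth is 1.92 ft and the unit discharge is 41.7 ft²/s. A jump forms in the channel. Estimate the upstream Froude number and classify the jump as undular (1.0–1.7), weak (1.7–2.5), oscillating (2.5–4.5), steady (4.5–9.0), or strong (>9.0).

Fr₁ = 2.76; oscillating jump

V₁ = q/y₁ = 41.7/1.92 = 21.7 ft/s. Fr₁ = V₁/√(g·y₁) = 21.7/√(32.2×1.92) = 2.76.
Fr₁ = 2.76 lies in the oscillating range.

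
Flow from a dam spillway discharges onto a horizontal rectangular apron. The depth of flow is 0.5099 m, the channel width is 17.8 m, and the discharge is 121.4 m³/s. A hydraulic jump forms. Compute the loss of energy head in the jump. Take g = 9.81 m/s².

ΔE = 5.420 m

q = Q/b = 121.4/17.8 = 6.820 m²/s; V₁ = q/y₁ = 13.38 m/s. Fr₁ = V₁/√(g·y₁) = 5.980.
From the momentum equation for a rectangular channel, y₂/y₁ = ½[√(1 + 8Fr₁²) − 1] = ½[√287.13 − 1] = 7.972.
y₂ = 7.972 × 0.5099 = 4.065 m.
V₂ = q/y₂ = 6.820/4.065 = 1.678 m/s. E₁ = y₁ + V₁²/2g = 9.629 m; E₂ = y₂ + V₂²/2g = 4.209 m. ΔE = E₁ − E₂ = 5.420 m.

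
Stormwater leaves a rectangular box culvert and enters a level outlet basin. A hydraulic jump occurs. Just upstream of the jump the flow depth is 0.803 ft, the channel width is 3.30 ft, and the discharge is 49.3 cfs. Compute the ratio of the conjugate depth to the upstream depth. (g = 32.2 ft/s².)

q = Q/b = 49.3/3.30 = 14.9 ft²/s; V₁ = q/y₁ = 18.6 ft/s. Fr₁ = V₁/√(g·y₁) = 3.66.
Conjugate-depth relation: y₂/y₁ = ½[√(1 + 8Fr₁²) − 1] = ½[√108.1 − 1] = 4.70.

y₂/y₁ = 4.70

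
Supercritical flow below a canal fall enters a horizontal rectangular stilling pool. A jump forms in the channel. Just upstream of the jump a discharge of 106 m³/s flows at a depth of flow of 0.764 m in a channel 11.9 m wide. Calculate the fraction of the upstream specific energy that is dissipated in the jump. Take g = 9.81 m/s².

q = Q/b = 106/11.9 = 8.91 m²/s; V₁ = q/y₁ = 11.7 m/s. Fr₁ = V₁/√(g·y₁) = 4.26.
From the momentum equation for a rectangular channel, y₂/y₁ = ½[√(1 + 8Fr₁²) − 1] = ½[√146.1 − 1] = 5.54.
y₂ = 5.54 × 0.764 = 4.24 m.
E₁ = y₁ + V₁²/2g = 7.69 m. ΔE = (y₂ − y₁)³/(4y₁y₂) = 3.23 m. ΔE/E₁ = 3.23/7.69 = 0.420.

ΔE/E₁ = 0.420 (42.0%)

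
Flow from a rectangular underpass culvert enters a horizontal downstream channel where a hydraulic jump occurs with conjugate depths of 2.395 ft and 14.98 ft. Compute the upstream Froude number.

For a rectangular channel the momentum equation gives q² = ½·g·y₁·y₂·(y₁ + y₂) = ½×32.2×2.395×14.98×17.38 = 10036.
q = √10036 = 100.2 ft²/s.
V₁ = q/y₁ = 41.83 ft/s; Fr₁ = V₁/√(g·y₁) = 4.763.

Fr₁ = 4.763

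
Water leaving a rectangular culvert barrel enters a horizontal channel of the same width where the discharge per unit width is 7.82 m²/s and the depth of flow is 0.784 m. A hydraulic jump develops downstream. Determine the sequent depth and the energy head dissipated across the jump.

y₂ = 3.61 m; ΔE = 2.00 m

V₁ = q/y₁ = 7.82/0.784 = 9.97 m/s. Fr₁ = V₁/√(g·y₁) = 9.97/√(9.81×0.784) = 3.60.
Sequent-depth ratio: y₂/y₁ = ½[√(1 + 8Fr₁²) − 1] = ½[√104.5 − 1] = 4.61.
y₂ = 4.61 × 0.784 = 3.61 m.
V₂ = q/y₂ = 7.82/3.61 = 2.16 m/s. E₁ = y₁ + V₁²/2g = 5.85 m; E₂ = y₂ + V₂²/2g = 3.85 m. ΔE = E₁ − E₂ = 2.00 m.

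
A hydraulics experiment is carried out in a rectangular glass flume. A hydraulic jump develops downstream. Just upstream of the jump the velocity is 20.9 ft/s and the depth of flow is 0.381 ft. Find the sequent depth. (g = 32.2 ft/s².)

Fr₁ = V₁/√(g·y₁) = 20.9/√(32.2×0.381) = 5.97.
By Bélanger, y₂/y₁ = ½[√(1 + 8Fr₁²) − 1] = ½[√285.8 − 1] = 7.95.
y₂ = 7.95 × 0.381 = 3.03 ft.

y₂ = 3.03 ft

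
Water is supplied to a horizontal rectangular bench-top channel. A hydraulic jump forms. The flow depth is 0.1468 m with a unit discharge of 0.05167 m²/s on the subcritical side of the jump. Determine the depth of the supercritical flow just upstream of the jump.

y₁ = 0.02197 m

V₂ = q/y₂ = 0.05167/0.1468 = 0.3520 m/s; Fr₂ = V₂/√(g·y₂) = 0.2933.
Applying the sequent-depth relation in reverse, y₁/y₂ = ½[√(1 + 8Fr₂²) − 1] = ½[√1.6882 − 1] = 0.1497.
y₁ = 0.1497 × 0.1468 = 0.02197 m.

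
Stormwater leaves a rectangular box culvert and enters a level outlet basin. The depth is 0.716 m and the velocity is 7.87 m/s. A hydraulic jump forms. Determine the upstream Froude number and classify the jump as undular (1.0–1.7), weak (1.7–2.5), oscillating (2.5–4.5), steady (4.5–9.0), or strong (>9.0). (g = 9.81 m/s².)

Fr₁ = V₁/√(g·y₁) = 7.87/√(9.81×0.716) = 2.97.
Fr₁ = 2.97 lies in the oscillating range.

Fr₁ = 2.97; oscillating jump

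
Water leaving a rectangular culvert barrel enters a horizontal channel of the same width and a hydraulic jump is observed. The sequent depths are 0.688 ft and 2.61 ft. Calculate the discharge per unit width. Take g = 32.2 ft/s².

For a rectangular channel the momentum equation gives q² = ½·g·y₁·y₂·(y₁ + y₂) = ½×32.2×0.688×2.61×3.30 = 95.3.
q = √95.3 = 9.76 ft²/s.

q = 9.76 ft²/s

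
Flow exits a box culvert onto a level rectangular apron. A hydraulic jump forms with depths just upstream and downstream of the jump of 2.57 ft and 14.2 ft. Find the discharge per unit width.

q = 99.3 ft²/s

For a rectangular channel the momentum equation gives q² = ½·g·y₁·y₂·(y₁ + y₂) = ½×32.2×2.57×14.2×16.8 = 9853.
q = √9853 = 99.3 ft²/s.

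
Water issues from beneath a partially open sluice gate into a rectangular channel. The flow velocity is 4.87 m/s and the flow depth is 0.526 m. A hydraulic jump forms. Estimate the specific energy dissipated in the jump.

Fr₁ = V₁/√(g·y₁) = 4.87/√(9.81×0.526) = 2.14.
Bélanger equation: y₂/y₁ = ½[√(1 + 8Fr₁²) − 1] = ½[√37.77 − 1] = 2.57.
y₂ = 2.57 × 0.526 = 1.35 m.
q = V₁·y₁ = 4.87 × 0.526 = 2.56 m²/s. V₂ = q/y₂ = 2.56/1.35 = 1.89 m/s. E₁ = y₁ + V₁²/2g = 1.73 m; E₂ = y₂ + V₂²/2g = 1.54 m. ΔE = E₁ − E₂ = 0.199 m.

ΔE = 0.199 m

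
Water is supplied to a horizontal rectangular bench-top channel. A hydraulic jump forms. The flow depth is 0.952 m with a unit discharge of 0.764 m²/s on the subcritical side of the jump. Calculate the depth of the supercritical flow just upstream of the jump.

y₁ = 0.117 m

V₂ = q/y₂ = 0.764/0.952 = 0.803 m/s; Fr₂ = V₂/√(g·y₂) = 0.263.
From the momentum equation (using Fr₂), y₁/y₂ = ½[√(1 + 8Fr₂²) − 1] = ½[√1.552 − 1] = 0.123.
y₁ = 0.123 × 0.952 = 0.117 m.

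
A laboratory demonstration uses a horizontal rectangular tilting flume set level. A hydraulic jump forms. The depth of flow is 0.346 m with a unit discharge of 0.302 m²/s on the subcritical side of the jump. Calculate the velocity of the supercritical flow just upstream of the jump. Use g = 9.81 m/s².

V₁ = 2.60 m/s

V₂ = q/y₂ = 0.302/0.346 = 0.873 m/s; Fr₂ = V₂/√(g·y₂) = 0.474.
Since the conjugate-depth ratio holds either way, y₁/y₂ = ½[√(1 + 8Fr₂²) − 1] = ½[√2.796 − 1] = 0.336.
y₁ = 0.336 × 0.346 = 0.116 m.
V₁ = q/y₁ = 0.302/0.116 = 2.60 m/s.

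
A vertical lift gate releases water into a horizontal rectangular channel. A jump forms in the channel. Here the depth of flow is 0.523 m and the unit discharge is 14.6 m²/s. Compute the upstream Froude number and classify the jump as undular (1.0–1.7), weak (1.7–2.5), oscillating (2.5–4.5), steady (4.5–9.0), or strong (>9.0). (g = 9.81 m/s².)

V₁ = q/y₁ = 14.6/0.523 = 27.9 m/s. Fr₁ = V₁/√(g·y₁) = 27.9/√(9.81×0.523) = 12.3.
Fr₁ = 12.3 lies in the strong range.

Fr₁ = 12.3; strong jump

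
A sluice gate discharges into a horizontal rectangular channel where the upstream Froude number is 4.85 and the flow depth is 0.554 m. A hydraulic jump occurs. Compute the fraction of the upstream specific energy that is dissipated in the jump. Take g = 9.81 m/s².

Fr₁ = 4.85 (given).
From the momentum equation for a rectangular channel, y₂/y₁ = ½[√(1 + 8Fr₁²) − 1] = ½[√189.2 − 1] = 6.38.
y₂ = 6.38 × 0.554 = 3.53 m.
E₁ = y₁(1 + Fr₁²/2) = 0.554×(1 + 4.85²/2) = 7.07 m. ΔE = (y₂ − y₁)³/(4y₁y₂) = 3.38 m. ΔE/E₁ = 3.38/7.07 = 0.478.

ΔE/E₁ = 0.478 (47.8%)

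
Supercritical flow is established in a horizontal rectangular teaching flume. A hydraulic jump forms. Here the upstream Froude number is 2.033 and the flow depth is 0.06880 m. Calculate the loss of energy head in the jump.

Fr₁ = 2.033 (given).
From the momentum equation for a rectangular channel, y₂/y₁ = ½[√(1 + 8Fr₁²) − 1] = ½[√34.065 − 1] = 2.418.
y₂ = 2.418 × 0.06880 = 0.1664 m.
V₁ = Fr₁·√(g·y₁) = 2.033×√(9.81×0.06880) = 1.670 m/s; q = V₁·y₁ = 0.1149 m²/s. V₂ = q/y₂ = 0.1149/0.1664 = 0.6907 m/s. E₁ = y₁ + V₁²/2g = 0.2110 m; E₂ = y₂ + V₂²/2g = 0.1907 m. ΔE = E₁ − E₂ = 0.02029 m.

ΔE = 0.02029 m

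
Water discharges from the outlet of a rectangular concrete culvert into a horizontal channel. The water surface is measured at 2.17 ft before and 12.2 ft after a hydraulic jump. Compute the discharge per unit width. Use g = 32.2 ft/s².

q = 78.3 ft²/s

For a rectangular channel the momentum equation gives q² = ½·g·y₁·y₂·(y₁ + y₂) = ½×32.2×2.17×12.2×14.4 = 6125.
q = √6125 = 78.3 ft²/s.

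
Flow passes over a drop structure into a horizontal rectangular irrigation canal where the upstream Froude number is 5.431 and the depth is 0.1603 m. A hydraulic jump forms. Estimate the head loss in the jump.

Fr₁ = 5.431 (given).
Conjugate-depth relation: y₂/y₁ = ½[√(1 + 8Fr₁²) − 1] = ½[√236.97 − 1] = 7.197.
y₂ = 7.197 × 0.1603 = 1.154 m.
V₁ = Fr₁·√(g·y₁) = 5.431×√(9.81×0.1603) = 6.811 m/s; q = V₁·y₁ = 1.092 m²/s. V₂ = q/y₂ = 1.092/1.154 = 0.9463 m/s. E₁ = y₁ + V₁²/2g = 2.524 m; E₂ = y₂ + V₂²/2g = 1.199 m. ΔE = E₁ − E₂ = 1.325 m.

ΔE = 1.325 m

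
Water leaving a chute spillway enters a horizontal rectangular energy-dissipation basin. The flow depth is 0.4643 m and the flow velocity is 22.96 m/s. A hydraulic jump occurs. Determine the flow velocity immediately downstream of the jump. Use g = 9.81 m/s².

Fr₁ = V₁/√(g·y₁) = 22.96/√(9.81×0.4643) = 10.76.
By Bélanger, y₂/y₁ = ½[√(1 + 8Fr₁²) − 1] = ½[√926.90 − 1] = 14.72.
y₂ = 14.72 × 0.4643 = 6.836 m.
q = V₁·y₁ = 22.96 × 0.4643 = 10.66 m²/s.
V₂ = q/y₂ = 10.66/6.836 = 1.560 m/s.

V₂ = 1.560 m/s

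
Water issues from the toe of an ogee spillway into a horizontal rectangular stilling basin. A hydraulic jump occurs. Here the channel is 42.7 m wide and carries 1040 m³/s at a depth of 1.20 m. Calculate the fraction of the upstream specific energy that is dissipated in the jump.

ΔE/E₁ = 0.559 (55.9%)

q = Q/b = 1040/42.7 = 24.4 m²/s; V₁ = q/y₁ = 20.3 m/s. Fr₁ = V₁/√(g·y₁) = 5.92.
From the momentum equation for a rectangular channel, y₂/y₁ = ½[√(1 + 8Fr₁²) − 1] = ½[√281.0 − 1] = 7.88.
y₂ = 7.88 × 1.20 = 9.46 m.
E₁ = y₁ + V₁²/2g = 22.2 m. ΔE = (y₂ − y₁)³/(4y₁y₂) = 12.4 m. ΔE/E₁ = 12.4/22.2 = 0.559.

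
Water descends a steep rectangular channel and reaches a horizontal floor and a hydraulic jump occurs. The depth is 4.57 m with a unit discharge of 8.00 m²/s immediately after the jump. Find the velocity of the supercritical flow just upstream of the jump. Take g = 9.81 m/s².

V₁ = 14.4 m/s

V₂ = q/y₂ = 8.00/4.57 = 1.75 m/s; Fr₂ = V₂/√(g·y₂) = 0.261.
Applying the sequent-depth relation in reverse, y₁/y₂ = ½[√(1 + 8Fr₂²) − 1] = ½[√1.547 − 1] = 0.122.
y₁ = 0.122 × 4.57 = 0.557 m.
V₁ = q/y₁ = 8.00/0.557 = 14.4 m/s.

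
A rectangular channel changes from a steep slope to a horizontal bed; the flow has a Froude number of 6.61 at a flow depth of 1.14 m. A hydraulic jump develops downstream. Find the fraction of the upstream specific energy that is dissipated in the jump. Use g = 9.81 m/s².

ΔE/E₁ = 0.600 (60.0%)

Fr₁ = 6.61 (given).
Bélanger equation: y₂/y₁ = ½[√(1 + 8Fr₁²) − 1] = ½[√350.5 − 1] = 8.86.
y₂ = 8.86 × 1.14 = 10.1 m.
E₁ = y₁(1 + Fr₁²/2) = 1.14×(1 + 6.61²/2) = 26.0 m. ΔE = (y₂ − y₁)³/(4y₁y₂) = 15.6 m. ΔE/E₁ = 15.6/26.0 = 0.600.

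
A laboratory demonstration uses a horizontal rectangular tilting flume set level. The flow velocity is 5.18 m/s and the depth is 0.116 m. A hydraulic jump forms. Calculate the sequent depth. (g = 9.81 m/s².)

Fr₁ = V₁/√(g·y₁) = 5.18/√(9.81×0.116) = 4.86.
By Bélanger, y₂/y₁ = ½[√(1 + 8Fr₁²) − 1] = ½[√189.6 − 1] = 6.39.
y₂ = 6.39 × 0.116 = 0.741 m.

y₂ = 0.741 m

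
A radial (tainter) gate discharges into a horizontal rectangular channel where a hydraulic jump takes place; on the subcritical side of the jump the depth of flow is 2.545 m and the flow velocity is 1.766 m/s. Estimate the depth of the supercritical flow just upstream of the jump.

y₁ = 0.5268 m

Fr₂ = V₂/√(g·y₂) = 1.766/√(9.81×2.545) = 0.3534.
The Bélanger relation is symmetric: y₁/y₂ = ½[√(1 + 8Fr₂²) − 1] = ½[√1.9993 − 1] = 0.2070.
y₁ = 0.2070 × 2.545 = 0.5268 m.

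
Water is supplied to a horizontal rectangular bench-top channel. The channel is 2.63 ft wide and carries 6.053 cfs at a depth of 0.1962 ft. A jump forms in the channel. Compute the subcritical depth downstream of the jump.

q = Q/b = 6.053/2.63 = 2.302 ft²/s; V₁ = q/y₁ = 11.73 ft/s. Fr₁ = V₁/√(g·y₁) = 4.667.
Conjugate-depth relation: y₂/y₁ = ½[√(1 + 8Fr₁²) − 1] = ½[√175.25 − 1] = 6.119.
y₂ = 6.119 × 0.1962 = 1.201 ft.

y₂ = 1.201 ft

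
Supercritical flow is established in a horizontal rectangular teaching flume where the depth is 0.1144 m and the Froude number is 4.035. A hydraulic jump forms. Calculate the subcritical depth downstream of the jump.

y₂ = 0.5981 m

Fr₁ = 4.035 (given).
Bélanger equation: y₂/y₁ = ½[√(1 + 8Fr₁²) − 1] = ½[√131.25 − 1] = 5.228.
y₂ = 5.228 × 0.1144 = 0.5981 m.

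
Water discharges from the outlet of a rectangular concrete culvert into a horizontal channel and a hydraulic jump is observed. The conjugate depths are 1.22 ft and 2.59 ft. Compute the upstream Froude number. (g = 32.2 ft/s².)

Fr₁ = 1.82

For a rectangular channel the momentum equation gives q² = ½·g·y₁·y₂·(y₁ + y₂) = ½×32.2×1.22×2.59×3.81 = 194.
q = √194 = 13.9 ft²/s.
V₁ = q/y₁ = 11.4 ft/s; Fr₁ = V₁/√(g·y₁) = 1.82.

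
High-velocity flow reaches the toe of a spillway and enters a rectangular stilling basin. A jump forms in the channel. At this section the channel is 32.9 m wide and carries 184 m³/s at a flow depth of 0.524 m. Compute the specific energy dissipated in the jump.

q = Q/b = 184/32.9 = 5.59 m²/s; V₁ = q/y₁ = 10.7 m/s. Fr₁ = V₁/√(g·y₁) = 4.71.
By Bélanger, y₂/y₁ = ½[√(1 + 8Fr₁²) − 1] = ½[√178.3 − 1] = 6.18.
y₂ = 6.18 × 0.524 = 3.24 m.
Head loss: ΔE = (y₂ − y₁)³/(4y₁y₂) = (3.24 − 0.524)³/(4×0.524×3.24) = 20.0/6.78 = 2.94 m.

ΔE = 2.94 m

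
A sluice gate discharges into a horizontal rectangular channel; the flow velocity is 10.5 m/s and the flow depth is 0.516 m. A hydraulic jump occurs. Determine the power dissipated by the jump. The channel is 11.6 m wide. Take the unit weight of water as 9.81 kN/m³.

Fr₁ = V₁/√(g·y₁) = 10.5/√(9.81×0.516) = 4.67.
From the momentum equation for a rectangular channel, y₂/y₁ = ½[√(1 + 8Fr₁²) − 1] = ½[√175.2 − 1] = 6.12.
y₂ = 6.12 × 0.516 = 3.16 m.
q = V₁·y₁ = 10.5 × 0.516 = 5.42 m²/s. V₂ = q/y₂ = 5.42/3.16 = 1.72 m/s. E₁ = y₁ + V₁²/2g = 6.14 m; E₂ = y₂ + V₂²/2g = 3.31 m. ΔE = E₁ − E₂ = 2.83 m.
Q = q·b = 5.42 × 11.6 = 62.8 m³/s. P = γ·Q·ΔE = 9.81 × 62.8 × 2.83 = 1743 kW.

P = 1743 kW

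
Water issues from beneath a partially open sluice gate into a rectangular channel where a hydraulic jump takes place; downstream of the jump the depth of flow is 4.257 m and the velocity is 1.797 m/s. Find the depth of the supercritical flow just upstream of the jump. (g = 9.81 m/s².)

y₁ = 0.5795 m

Fr₂ = V₂/√(g·y₂) = 1.797/√(9.81×4.257) = 0.2781.
The Bélanger relation is symmetric: y₁/y₂ = ½[√(1 + 8Fr₂²) − 1] = ½[√1.6186 − 1] = 0.1361.
y₁ = 0.1361 × 4.257 = 0.5795 m.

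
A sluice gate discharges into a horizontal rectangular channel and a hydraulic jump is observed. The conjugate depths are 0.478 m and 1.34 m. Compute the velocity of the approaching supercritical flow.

V₁ = 5.00 m/s

For a rectangular channel the momentum equation gives q² = ½·g·y₁·y₂·(y₁ + y₂) = ½×9.81×0.478×1.34×1.82 = 5.71.
q = √5.71 = 2.39 m²/s.
V₁ = q/y₁ = 2.39/0.478 = 5.00 m/s.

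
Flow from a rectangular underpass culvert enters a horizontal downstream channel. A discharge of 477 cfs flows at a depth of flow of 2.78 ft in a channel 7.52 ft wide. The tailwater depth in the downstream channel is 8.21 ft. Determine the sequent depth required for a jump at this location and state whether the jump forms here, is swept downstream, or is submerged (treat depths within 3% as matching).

q = Q/b = 477/7.52 = 63.4 ft²/s; V₁ = q/y₁ = 22.8 ft/s. Fr₁ = V₁/√(g·y₁) = 2.41.
By Bélanger, y₂/y₁ = ½[√(1 + 8Fr₁²) − 1] = ½[√47.53 − 1] = 2.95.
y₂ = 2.95 × 2.78 = 8.19 ft.
Tailwater y_tw = 8.21 ft: y_tw ≈ y₂, so the jump forms here.

y₂ = 8.19 ft; the jump forms here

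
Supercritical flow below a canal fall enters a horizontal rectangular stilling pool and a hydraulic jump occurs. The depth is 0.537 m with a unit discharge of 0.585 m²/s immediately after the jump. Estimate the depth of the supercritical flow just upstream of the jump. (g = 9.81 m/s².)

y₁ = 0.181 m

V₂ = q/y₂ = 0.585/0.537 = 1.09 m/s; Fr₂ = V₂/√(g·y₂) = 0.475.
Since the conjugate-depth ratio holds either way, y₁/y₂ = ½[√(1 + 8Fr₂²) − 1] = ½[√2.802 − 1] = 0.337.
y₁ = 0.337 × 0.537 = 0.181 m.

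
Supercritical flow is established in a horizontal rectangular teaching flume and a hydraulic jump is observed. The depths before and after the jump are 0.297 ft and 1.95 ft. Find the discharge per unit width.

For a rectangular channel the momentum equation gives q² = ½·g·y₁·y₂·(y₁ + y₂) = ½×32.2×0.297×1.95×2.25 = 21.0.
q = √21.0 = 4.58 ft²/s.

q = 4.58 ft²/s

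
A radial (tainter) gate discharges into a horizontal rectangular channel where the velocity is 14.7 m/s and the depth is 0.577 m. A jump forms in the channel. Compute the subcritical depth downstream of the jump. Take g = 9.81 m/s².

y₂ = 4.76 m

Fr₁ = V₁/√(g·y₁) = 14.7/√(9.81×0.577) = 6.18.
From the momentum equation for a rectangular channel, y₂/y₁ = ½[√(1 + 8Fr₁²) − 1] = ½[√306.4 − 1] = 8.25.
y₂ = 8.25 × 0.577 = 4.76 m.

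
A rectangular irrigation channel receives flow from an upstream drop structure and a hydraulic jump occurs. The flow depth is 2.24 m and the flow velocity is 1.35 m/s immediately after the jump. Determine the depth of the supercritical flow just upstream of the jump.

y₁ = 0.325 m

Fr₂ = V₂/√(g·y₂) = 1.35/√(9.81×2.24) = 0.288.
The Bélanger relation is symmetric: y₁/y₂ = ½[√(1 + 8Fr₂²) − 1] = ½[√1.663 − 1] = 0.145.
y₁ = 0.145 × 2.24 = 0.325 m.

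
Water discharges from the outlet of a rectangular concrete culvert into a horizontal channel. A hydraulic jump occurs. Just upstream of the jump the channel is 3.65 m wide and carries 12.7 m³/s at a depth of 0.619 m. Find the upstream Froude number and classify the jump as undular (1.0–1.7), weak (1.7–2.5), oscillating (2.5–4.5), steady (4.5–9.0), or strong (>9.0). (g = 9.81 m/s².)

Fr₁ = 2.28; weak jump

q = Q/b = 12.7/3.65 = 3.48 m²/s; V₁ = q/y₁ = 5.62 m/s. Fr₁ = V₁/√(g·y₁) = 2.28.
Fr₁ = 2.28 lies in the weak range.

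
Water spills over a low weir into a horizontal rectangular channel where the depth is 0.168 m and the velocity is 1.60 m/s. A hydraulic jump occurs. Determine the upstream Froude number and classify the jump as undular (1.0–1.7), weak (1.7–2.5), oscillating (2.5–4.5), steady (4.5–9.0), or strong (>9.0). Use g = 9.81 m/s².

Fr₁ = 1.25; undular jump

Fr₁ = V₁/√(g·y₁) = 1.60/√(9.81×0.168) = 1.25.
Fr₁ = 1.25 lies in the undular range.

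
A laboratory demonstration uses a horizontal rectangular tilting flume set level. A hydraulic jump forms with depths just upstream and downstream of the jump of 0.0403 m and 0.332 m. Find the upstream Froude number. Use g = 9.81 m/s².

Fr₁ = 6.17

For a rectangular channel the momentum equation gives q² = ½·g·y₁·y₂·(y₁ + y₂) = ½×9.81×0.0403×0.332×0.372 = 0.0244.
q = √0.0244 = 0.156 m²/s.
V₁ = q/y₁ = 3.88 m/s; Fr₁ = V₁/√(g·y₁) = 6.17.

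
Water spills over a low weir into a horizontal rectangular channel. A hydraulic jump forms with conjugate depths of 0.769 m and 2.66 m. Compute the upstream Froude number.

For a rectangular channel the momentum equation gives q² = ½·g·y₁·y₂·(y₁ + y₂) = ½×9.81×0.769×2.66×3.43 = 34.4.
q = √34.4 = 5.87 m²/s.
V₁ = q/y₁ = 7.63 m/s; Fr₁ = V₁/√(g·y₁) = 2.78.

Fr₁ = 2.78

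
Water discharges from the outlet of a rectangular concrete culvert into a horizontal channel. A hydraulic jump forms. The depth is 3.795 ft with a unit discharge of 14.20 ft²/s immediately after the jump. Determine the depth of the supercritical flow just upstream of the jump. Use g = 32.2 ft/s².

y₁ = 0.7294 ft

V₂ = q/y₂ = 14.20/3.795 = 3.742 ft/s; Fr₂ = V₂/√(g·y₂) = 0.3385.
The Bélanger relation is symmetric: y₁/y₂ = ½[√(1 + 8Fr₂²) − 1] = ½[√1.9166 − 1] = 0.1922.
y₁ = 0.1922 × 3.795 = 0.7294 ft.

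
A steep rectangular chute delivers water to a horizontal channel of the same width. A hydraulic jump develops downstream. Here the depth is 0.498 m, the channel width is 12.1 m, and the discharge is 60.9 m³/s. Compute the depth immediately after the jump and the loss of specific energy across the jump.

q = Q/b = 60.9/12.1 = 5.03 m²/s; V₁ = q/y₁ = 10.1 m/s. Fr₁ = V₁/√(g·y₁) = 4.57.
By Bélanger, y₂/y₁ = ½[√(1 + 8Fr₁²) − 1] = ½[√168.3 − 1] = 5.99.
y₂ = 5.99 × 0.498 = 2.98 m.
Head loss: ΔE = (y₂ − y₁)³/(4y₁y₂) = (2.98 − 0.498)³/(4×0.498×2.98) = 15.3/5.94 = 2.58 m.

y₂ = 2.98 m; ΔE = 2.58 m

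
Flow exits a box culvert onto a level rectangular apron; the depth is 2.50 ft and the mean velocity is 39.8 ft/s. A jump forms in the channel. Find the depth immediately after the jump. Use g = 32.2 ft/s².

Fr₁ = V₁/√(g·y₁) = 39.8/√(32.2×2.50) = 4.44.
Bélanger equation: y₂/y₁ = ½[√(1 + 8Fr₁²) − 1] = ½[√158.4 − 1] = 5.79.
y₂ = 5.79 × 2.50 = 14.5 ft.

y₂ = 14.5 ft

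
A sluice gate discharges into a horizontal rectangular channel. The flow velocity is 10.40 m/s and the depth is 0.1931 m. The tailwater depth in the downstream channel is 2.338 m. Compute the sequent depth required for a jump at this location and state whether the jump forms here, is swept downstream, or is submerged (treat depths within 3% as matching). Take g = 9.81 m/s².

y₂ = 1.969 m; the jump is submerged

Fr₁ = V₁/√(g·y₁) = 10.40/√(9.81×0.1931) = 7.556.
Conjugate-depth relation: y₂/y₁ = ½[√(1 + 8Fr₁²) − 1] = ½[√457.78 − 1] = 10.20.
y₂ = 10.20 × 0.1931 = 1.969 m.
Tailwater y_tw = 2.338 m: y_tw > y₂, so the jump is submerged.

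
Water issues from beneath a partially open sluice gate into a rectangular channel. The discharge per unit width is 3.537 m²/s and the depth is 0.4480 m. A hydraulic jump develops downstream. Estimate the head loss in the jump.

ΔE = 1.317 m

V₁ = q/y₁ = 3.537/0.4480 = 7.895 m/s. Fr₁ = V₁/√(g·y₁) = 7.895/√(9.81×0.4480) = 3.766.
Bélanger equation: y₂/y₁ = ½[√(1 + 8Fr₁²) − 1] = ½[√114.46 − 1] = 4.849.
y₂ = 4.849 × 0.4480 = 2.173 m.
Head loss: ΔE = (y₂ − y₁)³/(4y₁y₂) = (2.173 − 0.4480)³/(4×0.4480×2.173) = 5.129/3.893 = 1.317 m.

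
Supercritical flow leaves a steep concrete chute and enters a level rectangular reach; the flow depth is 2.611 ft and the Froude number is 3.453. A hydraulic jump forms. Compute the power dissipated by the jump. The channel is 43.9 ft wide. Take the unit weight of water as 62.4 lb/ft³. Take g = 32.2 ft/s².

Fr₁ = 3.453 (given).
Sequent-depth ratio: y₂/y₁ = ½[√(1 + 8Fr₁²) − 1] = ½[√96.386 − 1] = 4.409.
y₂ = 4.409 × 2.611 = 11.51 ft.
V₁ = Fr₁·√(g·y₁) = 3.453×√(32.2×2.611) = 31.66 ft/s; q = V₁·y₁ = 82.67 ft²/s. V₂ = q/y₂ = 82.67/11.51 = 7.181 ft/s. E₁ = y₁ + V₁²/2g = 18.18 ft; E₂ = y₂ + V₂²/2g = 12.31 ft. ΔE = E₁ − E₂ = 5.865 ft.
Q = q·b = 82.67 × 43.9 = 3629 cfs. P = γ·Q·ΔE/550 = 62.4 × 3629 × 5.865 / 550 = 2415 hp.

P = 2415 hp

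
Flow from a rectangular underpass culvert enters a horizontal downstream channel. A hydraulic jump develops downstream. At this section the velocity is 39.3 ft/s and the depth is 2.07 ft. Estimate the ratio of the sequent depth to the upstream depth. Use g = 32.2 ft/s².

Fr₁ = V₁/√(g·y₁) = 39.3/√(32.2×2.07) = 4.81.
From the momentum equation for a rectangular channel, y₂/y₁ = ½[√(1 + 8Fr₁²) − 1] = ½[√186.4 − 1] = 6.33.

y₂/y₁ = 6.33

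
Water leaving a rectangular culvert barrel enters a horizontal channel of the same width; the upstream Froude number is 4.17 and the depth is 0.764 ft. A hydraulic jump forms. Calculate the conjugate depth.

Fr₁ = 4.17 (given).
From the momentum equation for a rectangular channel, y₂/y₁ = ½[√(1 + 8Fr₁²) − 1] = ½[√140.1 − 1] = 5.42.
y₂ = 5.42 × 0.764 = 4.14 ft.

y₂ = 4.14 ft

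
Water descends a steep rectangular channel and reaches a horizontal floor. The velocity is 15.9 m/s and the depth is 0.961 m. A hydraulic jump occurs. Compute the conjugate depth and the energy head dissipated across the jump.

y₂ = 6.57 m; ΔE = 7.00 m

Fr₁ = V₁/√(g·y₁) = 15.9/√(9.81×0.961) = 5.18.
Sequent-depth ratio: y₂/y₁ = ½[√(1 + 8Fr₁²) − 1] = ½[√215.5 − 1] = 6.84.
y₂ = 6.84 × 0.961 = 6.57 m.
q = V₁·y₁ = 15.9 × 0.961 = 15.3 m²/s. V₂ = q/y₂ = 15.3/6.57 = 2.32 m/s. E₁ = y₁ + V₁²/2g = 13.8 m; E₂ = y₂ + V₂²/2g = 6.85 m. ΔE = E₁ − E₂ = 7.00 m.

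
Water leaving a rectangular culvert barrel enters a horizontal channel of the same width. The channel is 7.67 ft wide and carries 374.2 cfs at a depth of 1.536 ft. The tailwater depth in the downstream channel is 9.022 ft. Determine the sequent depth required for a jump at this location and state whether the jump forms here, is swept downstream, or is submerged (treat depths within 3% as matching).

y₂ = 9.073 ft; the jump forms here

q = Q/b = 374.2/7.67 = 48.79 ft²/s; V₁ = q/y₁ = 31.76 ft/s. Fr₁ = V₁/√(g·y₁) = 4.516.
Sequent-depth ratio: y₂/y₁ = ½[√(1 + 8Fr₁²) − 1] = ½[√164.18 − 1] = 5.907.
y₂ = 5.907 × 1.536 = 9.073 ft.
Tailwater y_tw = 9.022 ft: y_tw ≈ y₂, so the jump forms here.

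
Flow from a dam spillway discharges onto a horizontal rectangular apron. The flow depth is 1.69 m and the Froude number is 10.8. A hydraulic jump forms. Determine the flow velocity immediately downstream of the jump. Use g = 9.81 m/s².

V₂ = 2.97 m/s

Fr₁ = 10.8 (given).
Bélanger equation: y₂/y₁ = ½[√(1 + 8Fr₁²) − 1] = ½[√934.1 − 1] = 14.8.
y₂ = 14.8 × 1.69 = 25.0 m.
V₁ = Fr₁·√(g·y₁) = 10.8×√(9.81×1.69) = 44.0 m/s; q = V₁·y₁ = 74.3 m²/s.
V₂ = q/y₂ = 74.3/25.0 = 2.97 m/s.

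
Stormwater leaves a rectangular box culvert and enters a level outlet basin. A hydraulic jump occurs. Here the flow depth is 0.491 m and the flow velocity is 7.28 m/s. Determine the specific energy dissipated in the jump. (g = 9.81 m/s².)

Fr₁ = V₁/√(g·y₁) = 7.28/√(9.81×0.491) = 3.32.
By Bélanger, y₂/y₁ = ½[√(1 + 8Fr₁²) − 1] = ½[√89.02 − 1] = 4.22.
y₂ = 4.22 × 0.491 = 2.07 m.
q = V₁·y₁ = 7.28 × 0.491 = 3.57 m²/s. V₂ = q/y₂ = 3.57/2.07 = 1.73 m/s. E₁ = y₁ + V₁²/2g = 3.19 m; E₂ = y₂ + V₂²/2g = 2.22 m. ΔE = E₁ − E₂ = 0.970 m.

ΔE = 0.970 m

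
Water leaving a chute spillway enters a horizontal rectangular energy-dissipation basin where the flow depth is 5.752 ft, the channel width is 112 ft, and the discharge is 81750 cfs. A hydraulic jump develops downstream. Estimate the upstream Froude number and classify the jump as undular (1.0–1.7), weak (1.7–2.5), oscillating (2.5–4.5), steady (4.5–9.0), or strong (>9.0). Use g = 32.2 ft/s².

Fr₁ = 9.324; strong jump

q = Q/b = 81750/112 = 729.9 ft²/s; V₁ = q/y₁ = 126.9 ft/s. Fr₁ = V₁/√(g·y₁) = 9.324.
Fr₁ = 9.324 lies in the strong range.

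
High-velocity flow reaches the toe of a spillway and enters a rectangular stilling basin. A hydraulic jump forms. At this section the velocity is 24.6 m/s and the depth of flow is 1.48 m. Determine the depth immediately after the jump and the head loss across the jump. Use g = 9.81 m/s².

y₂ = 12.8 m; ΔE = 19.1 m

Fr₁ = V₁/√(g·y₁) = 24.6/√(9.81×1.48) = 6.46.
By Bélanger, y₂/y₁ = ½[√(1 + 8Fr₁²) − 1] = ½[√334.4 − 1] = 8.64.
y₂ = 8.64 × 1.48 = 12.8 m.
Head loss: ΔE = (y₂ − y₁)³/(4y₁y₂) = (12.8 − 1.48)³/(4×1.48×12.8) = 1448/75.7 = 19.1 m.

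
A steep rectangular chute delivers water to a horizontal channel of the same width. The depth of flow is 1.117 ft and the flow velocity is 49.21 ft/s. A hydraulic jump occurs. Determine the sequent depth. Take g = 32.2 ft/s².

y₂ = 12.42 ft

Fr₁ = V₁/√(g·y₁) = 49.21/√(32.2×1.117) = 8.205.
Bélanger equation: y₂/y₁ = ½[√(1 + 8Fr₁²) − 1] = ½[√539.63 − 1] = 11.11.
y₂ = 11.11 × 1.117 = 12.42 ft.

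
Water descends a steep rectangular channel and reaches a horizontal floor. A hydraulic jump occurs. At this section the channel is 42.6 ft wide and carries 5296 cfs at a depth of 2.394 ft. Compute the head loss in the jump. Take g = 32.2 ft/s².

q = Q/b = 5296/42.6 = 124.3 ft²/s; V₁ = q/y₁ = 51.93 ft/s. Fr₁ = V₁/√(g·y₁) = 5.915.
Bélanger equation: y₂/y₁ = ½[√(1 + 8Fr₁²) − 1] = ½[√280.86 − 1] = 7.879.
y₂ = 7.879 × 2.394 = 18.86 ft.
Head loss: ΔE = (y₂ − y₁)³/(4y₁y₂) = (18.86 − 2.394)³/(4×2.394×18.86) = 4467/180.6 = 24.73 ft.

ΔE = 24.73 ft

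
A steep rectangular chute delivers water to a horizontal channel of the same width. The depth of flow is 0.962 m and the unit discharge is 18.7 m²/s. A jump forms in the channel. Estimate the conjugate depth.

y₂ = 8.14 m

V₁ = q/y₁ = 18.7/0.962 = 19.4 m/s. Fr₁ = V₁/√(g·y₁) = 19.4/√(9.81×0.962) = 6.33.
Sequent-depth ratio: y₂/y₁ = ½[√(1 + 8Fr₁²) − 1] = ½[√321.3 − 1] = 8.46.
y₂ = 8.46 × 0.962 = 8.14 m.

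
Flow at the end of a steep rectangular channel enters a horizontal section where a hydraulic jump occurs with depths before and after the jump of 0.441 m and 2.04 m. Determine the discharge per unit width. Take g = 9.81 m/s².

q = 3.31 m²/s

For a rectangular channel the momentum equation gives q² = ½·g·y₁·y₂·(y₁ + y₂) = ½×9.81×0.441×2.04×2.48 = 10.9.
q = √10.9 = 3.31 m²/s.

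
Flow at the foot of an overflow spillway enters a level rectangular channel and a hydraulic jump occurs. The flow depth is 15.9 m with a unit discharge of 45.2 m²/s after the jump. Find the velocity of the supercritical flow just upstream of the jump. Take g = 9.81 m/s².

V₂ = q/y₂ = 45.2/15.9 = 2.84 m/s; Fr₂ = V₂/√(g·y₂) = 0.228.
The Bélanger relation is symmetric: y₁/y₂ = ½[√(1 + 8Fr₂²) − 1] = ½[√1.414 − 1] = 0.0947.
y₁ = 0.0947 × 15.9 = 1.51 m.
V₁ = q/y₁ = 45.2/1.51 = 30.0 m/s.

V₁ = 30.0 m/s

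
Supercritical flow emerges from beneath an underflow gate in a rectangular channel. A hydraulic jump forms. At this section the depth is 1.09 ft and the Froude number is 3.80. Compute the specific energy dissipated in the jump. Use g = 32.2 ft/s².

ΔE = 3.29 ft

Fr₁ = 3.80 (given).
By Bélanger, y₂/y₁ = ½[√(1 + 8Fr₁²) − 1] = ½[√116.5 − 1] = 4.90.
y₂ = 4.90 × 1.09 = 5.34 ft.
V₁ = Fr₁·√(g·y₁) = 3.80×√(32.2×1.09) = 22.5 ft/s; q = V₁·y₁ = 24.5 ft²/s. V₂ = q/y₂ = 24.5/5.34 = 4.60 ft/s. E₁ = y₁ + V₁²/2g = 8.96 ft; E₂ = y₂ + V₂²/2g = 5.67 ft. ΔE = E₁ − E₂ = 3.29 ft.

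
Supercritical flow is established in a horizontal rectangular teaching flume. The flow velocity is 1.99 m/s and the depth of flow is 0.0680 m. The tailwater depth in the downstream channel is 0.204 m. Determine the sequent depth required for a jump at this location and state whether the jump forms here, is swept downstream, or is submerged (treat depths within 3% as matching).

y₂ = 0.203 m; the jump forms here

Fr₁ = V₁/√(g·y₁) = 1.99/√(9.81×0.0680) = 2.44.
By Bélanger, y₂/y₁ = ½[√(1 + 8Fr₁²) − 1] = ½[√48.49 − 1] = 2.98.
y₂ = 2.98 × 0.0680 = 0.203 m.
Tailwater y_tw = 0.204 m: y_tw ≈ y₂, so the jump forms here.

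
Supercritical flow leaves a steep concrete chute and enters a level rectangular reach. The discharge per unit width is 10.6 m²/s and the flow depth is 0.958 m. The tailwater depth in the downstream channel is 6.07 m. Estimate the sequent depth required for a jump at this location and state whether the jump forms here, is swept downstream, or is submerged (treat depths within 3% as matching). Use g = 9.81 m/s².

V₁ = q/y₁ = 10.6/0.958 = 11.1 m/s. Fr₁ = V₁/√(g·y₁) = 11.1/√(9.81×0.958) = 3.61.
From the momentum equation for a rectangular channel, y₂/y₁ = ½[√(1 + 8Fr₁²) − 1] = ½[√105.2 − 1] = 4.63.
y₂ = 4.63 × 0.958 = 4.43 m.
Tailwater y_tw = 6.07 m: y_tw > y₂, so the jump is submerged.

y₂ = 4.43 m; the jump is submerged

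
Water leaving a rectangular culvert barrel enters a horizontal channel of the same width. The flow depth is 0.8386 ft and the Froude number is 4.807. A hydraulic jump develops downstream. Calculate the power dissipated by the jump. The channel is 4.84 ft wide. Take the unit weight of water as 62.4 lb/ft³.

P = 57.37 hp

Fr₁ = 4.807 (given).
Sequent-depth ratio: y₂/y₁ = ½[√(1 + 8Fr₁²) − 1] = ½[√185.86 − 1] = 6.316.
y₂ = 6.316 × 0.8386 = 5.297 ft.
Head loss: ΔE = (y₂ − y₁)³/(4y₁y₂) = (5.297 − 0.8386)³/(4×0.8386×5.297) = 88.62/17.77 = 4.988 ft.
V₁ = Fr₁·√(g·y₁) = 4.807×√(32.2×0.8386) = 24.98 ft/s; q = V₁·y₁ = 20.95 ft²/s. Q = q·b = 20.95 × 4.84 = 101.4 cfs. P = γ·Q·ΔE/550 = 62.4 × 101.4 × 4.988 / 550 = 57.37 hp.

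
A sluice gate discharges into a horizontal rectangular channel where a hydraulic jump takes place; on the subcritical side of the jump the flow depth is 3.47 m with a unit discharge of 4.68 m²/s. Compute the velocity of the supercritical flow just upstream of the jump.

V₂ = q/y₂ = 4.68/3.47 = 1.35 m/s; Fr₂ = V₂/√(g·y₂) = 0.231.
The Bélanger relation is symmetric: y₁/y₂ = ½[√(1 + 8Fr₂²) − 1] = ½[√1.427 − 1] = 0.0974.
y₁ = 0.0974 × 3.47 = 0.338 m.
V₁ = q/y₁ = 4.68/0.338 = 13.8 m/s.

V₁ = 13.8 m/s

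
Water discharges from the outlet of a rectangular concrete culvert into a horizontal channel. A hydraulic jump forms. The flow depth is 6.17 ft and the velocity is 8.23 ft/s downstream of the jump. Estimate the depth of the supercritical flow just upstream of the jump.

Fr₂ = V₂/√(g·y₂) = 8.23/√(32.2×6.17) = 0.584.
Since the conjugate-depth ratio holds either way, y₁/y₂ = ½[√(1 + 8Fr₂²) − 1] = ½[√3.727 − 1] = 0.465.
y₁ = 0.465 × 6.17 = 2.87 ft.

y₁ = 2.87 ft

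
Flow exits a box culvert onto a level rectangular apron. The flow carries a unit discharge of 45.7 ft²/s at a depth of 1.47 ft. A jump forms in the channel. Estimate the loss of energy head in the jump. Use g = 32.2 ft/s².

V₁ = q/y₁ = 45.7/1.47 = 31.1 ft/s. Fr₁ = V₁/√(g·y₁) = 31.1/√(32.2×1.47) = 4.52.
From the momentum equation for a rectangular channel, y₂/y₁ = ½[√(1 + 8Fr₁²) − 1] = ½[√164.3 − 1] = 5.91.
y₂ = 5.91 × 1.47 = 8.69 ft.
Head loss: ΔE = (y₂ − y₁)³/(4y₁y₂) = (8.69 − 1.47)³/(4×1.47×8.69) = 376/51.1 = 7.36 ft.

ΔE = 7.36 ft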